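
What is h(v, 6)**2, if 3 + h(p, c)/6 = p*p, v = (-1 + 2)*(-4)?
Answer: 6084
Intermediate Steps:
v = -4 (v = 1*(-4) = -4)
h(p, c) = -18 + 6*p**2 (h(p, c) = -18 + 6*(p*p) = -18 + 6*p**2)
h(v, 6)**2 = (-18 + 6*(-4)**2)**2 = (-18 + 6*16)**2 = (-18 + 96)**2 = 78**2 = 6084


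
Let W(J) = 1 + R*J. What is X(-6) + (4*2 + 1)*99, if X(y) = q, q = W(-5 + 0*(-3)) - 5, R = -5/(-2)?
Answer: 1749/2 ≈ 874.50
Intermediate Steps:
R = 5/2 (R = -5*(-½) = 5/2 ≈ 2.5000)
W(J) = 1 + 5*J/2
q = -33/2 (q = (1 + 5*(-5 + 0*(-3))/2) - 5 = (1 + 5*(-5 + 0)/2) - 5 = (1 + (5/2)*(-5)) - 5 = (1 - 25/2) - 5 = -23/2 - 5 = -33/2 ≈ -16.500)
X(y) = -33/2
X(-6) + (4*2 + 1)*99 = -33/2 + (4*2 + 1)*99 = -33/2 + (8 + 1)*99 = -33/2 + 9*99 = -33/2 + 891 = 1749/2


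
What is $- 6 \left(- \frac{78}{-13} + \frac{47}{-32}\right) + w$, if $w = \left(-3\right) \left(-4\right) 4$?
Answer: $\frac{333}{16} \approx 20.813$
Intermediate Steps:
$w = 48$ ($w = 12 \cdot 4 = 48$)
$- 6 \left(- \frac{78}{-13} + \frac{47}{-32}\right) + w = - 6 \left(- \frac{78}{-13} + \frac{47}{-32}\right) + 48 = - 6 \left(\left(-78\right) \left(- \frac{1}{13}\right) + 47 \left(- \frac{1}{32}\right)\right) + 48 = - 6 \left(6 - \frac{47}{32}\right) + 48 = \left(-6\right) \frac{145}{32} + 48 = - \frac{435}{16} + 48 = \frac{333}{16}$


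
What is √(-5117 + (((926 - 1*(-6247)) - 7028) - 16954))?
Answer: I*√21926 ≈ 148.07*I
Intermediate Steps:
√(-5117 + (((926 - 1*(-6247)) - 7028) - 16954)) = √(-5117 + (((926 + 6247) - 7028) - 16954)) = √(-5117 + ((7173 - 7028) - 16954)) = √(-5117 + (145 - 16954)) = √(-5117 - 16809) = √(-21926) = I*√21926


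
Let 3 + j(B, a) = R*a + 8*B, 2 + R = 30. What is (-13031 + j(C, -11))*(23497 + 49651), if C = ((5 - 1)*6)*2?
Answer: -947851784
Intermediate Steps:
R = 28 (R = -2 + 30 = 28)
C = 48 (C = (4*6)*2 = 24*2 = 48)
j(B, a) = -3 + 8*B + 28*a (j(B, a) = -3 + (28*a + 8*B) = -3 + (8*B + 28*a) = -3 + 8*B + 28*a)
(-13031 + j(C, -11))*(23497 + 49651) = (-13031 + (-3 + 8*48 + 28*(-11)))*(23497 + 49651) = (-13031 + (-3 + 384 - 308))*73148 = (-13031 + 73)*73148 = -12958*73148 = -947851784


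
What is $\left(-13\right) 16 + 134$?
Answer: $-74$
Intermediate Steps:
$\left(-13\right) 16 + 134 = -208 + 134 = -74$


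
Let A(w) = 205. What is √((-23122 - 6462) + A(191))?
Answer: I*√29379 ≈ 171.4*I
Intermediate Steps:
√((-23122 - 6462) + A(191)) = √((-23122 - 6462) + 205) = √(-29584 + 205) = √(-29379) = I*√29379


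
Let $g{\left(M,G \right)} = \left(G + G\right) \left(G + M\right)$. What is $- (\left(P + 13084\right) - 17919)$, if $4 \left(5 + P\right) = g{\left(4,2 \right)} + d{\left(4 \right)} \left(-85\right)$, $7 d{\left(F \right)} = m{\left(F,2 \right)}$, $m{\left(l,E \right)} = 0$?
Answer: $4834$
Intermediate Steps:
$d{\left(F \right)} = 0$ ($d{\left(F \right)} = \frac{1}{7} \cdot 0 = 0$)
$g{\left(M,G \right)} = 2 G \left(G + M\right)$
$P = 1$ ($P = -5 + \frac{2 \cdot 2 \left(2 + 4\right) + 0 \left(-85\right)}{4} = -5 + \frac{2 \cdot 2 \cdot 6 + 0}{4} = -5 + \frac{24 + 0}{4} = -5 + \frac{1}{4} \cdot 24 = -5 + 6 = 1$)
$- (\left(P + 13084\right) - 17919) = - (\left(1 + 13084\right) - 17919) = - (13085 - 17919) = \left(-1\right) \left(-4834\right) = 4834$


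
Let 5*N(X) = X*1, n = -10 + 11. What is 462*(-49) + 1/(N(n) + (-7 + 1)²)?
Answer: -4097473/181 ≈ -22638.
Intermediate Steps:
n = 1
N(X) = X/5 (N(X) = (X*1)/5 = X/5)
462*(-49) + 1/(N(n) + (-7 + 1)²) = 462*(-49) + 1/((⅕)*1 + (-7 + 1)²) = -22638 + 1/(⅕ + (-6)²) = -22638 + 1/(⅕ + 36) = -22638 + 1/(181/5) = -22638 + 5/181 = -4097473/181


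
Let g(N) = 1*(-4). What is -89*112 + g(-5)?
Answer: -9972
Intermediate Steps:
g(N) = -4
-89*112 + g(-5) = -89*112 - 4 = -9968 - 4 = -9972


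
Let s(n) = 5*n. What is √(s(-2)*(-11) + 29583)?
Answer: √29693 ≈ 172.32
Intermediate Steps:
√(s(-2)*(-11) + 29583) = √((5*(-2))*(-11) + 29583) = √(-10*(-11) + 29583) = √(110 + 29583) = √29693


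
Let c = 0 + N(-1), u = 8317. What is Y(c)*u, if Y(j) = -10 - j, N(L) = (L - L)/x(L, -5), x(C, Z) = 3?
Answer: -83170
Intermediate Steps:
N(L) = 0 (N(L) = (L - L)/3 = 0*(⅓) = 0)
c = 0 (c = 0 + 0 = 0)
Y(c)*u = (-10 - 1*0)*8317 = (-10 + 0)*8317 = -10*8317 = -83170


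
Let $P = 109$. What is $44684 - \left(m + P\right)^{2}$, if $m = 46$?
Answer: $20659$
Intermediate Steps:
$44684 - \left(m + P\right)^{2} = 44684 - \left(46 + 109\right)^{2} = 44684 - 155^{2} = 44684 - 24025 = 20659$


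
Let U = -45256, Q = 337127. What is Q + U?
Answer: 291871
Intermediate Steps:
Q + U = 337127 - 45256 = 291871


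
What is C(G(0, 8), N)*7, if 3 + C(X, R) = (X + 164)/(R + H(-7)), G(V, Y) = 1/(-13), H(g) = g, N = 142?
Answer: -21938/1755 ≈ -12.500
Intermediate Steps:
G(V, Y) = -1/13
C(X, R) = -3 + (164 + X)/(-7 + R) (C(X, R) = -3 + (X + 164)/(R - 7) = -3 + (164 + X)/(-7 + R))
C(G(0, 8), N)*7 = ((185 - 1/13 - 3*142)/(-7 + 142))*7 = ((185 - 1/13 - 426)/135)*7 = ((1/135)*(-3134/13))*7 = -3134/1755*7 = -21938/1755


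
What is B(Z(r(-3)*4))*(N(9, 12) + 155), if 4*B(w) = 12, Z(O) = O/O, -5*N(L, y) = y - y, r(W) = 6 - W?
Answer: 465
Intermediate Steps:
N(L, y) = 0 (N(L, y) = -(y - y)/5 = -1/5*0 = 0)
Z(O) = 1
B(w) = 3 (B(w) = (1/4)*12 = 3)
B(Z(r(-3)*4))*(N(9, 12) + 155) = 3*(0 + 155) = 3*155 = 465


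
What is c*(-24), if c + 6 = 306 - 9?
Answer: -6984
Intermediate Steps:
c = 291 (c = -6 + (306 - 9) = -6 + 297 = 291)
c*(-24) = 291*(-24) = -6984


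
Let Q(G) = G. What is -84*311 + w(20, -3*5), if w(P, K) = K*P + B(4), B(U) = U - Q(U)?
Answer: -26424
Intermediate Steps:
B(U) = 0 (B(U) = U - U = 0)
w(P, K) = K*P (w(P, K) = K*P + 0 = K*P)
-84*311 + w(20, -3*5) = -84*311 - 3*5*20 = -26124 - 15*20 = -26124 - 300 = -26424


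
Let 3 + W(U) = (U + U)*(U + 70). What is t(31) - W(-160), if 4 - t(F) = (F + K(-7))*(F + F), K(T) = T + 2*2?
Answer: -30529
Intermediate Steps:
K(T) = 4 + T (K(T) = T + 4 = 4 + T)
W(U) = -3 + 2*U*(70 + U) (W(U) = -3 + (U + U)*(U + 70) = -3 + (2*U)*(70 + U) = -3 + 2*U*(70 + U))
t(F) = 4 - 2*F*(-3 + F) (t(F) = 4 - (F + (4 - 7))*(F + F) = 4 - (F - 3)*2*F = 4 - (-3 + F)*2*F = 4 - 2*F*(-3 + F))
t(31) - W(-160) = (4 - 2*31**2 + 6*31) - (-3 + 2*(-160)**2 + 140*(-160)) = (4 - 2*961 + 186) - (-3 + 2*25600 - 22400) = (4 - 1922 + 186) - (-3 + 51200 - 22400) = -1732 - 1*28797 = -1732 - 28797 = -30529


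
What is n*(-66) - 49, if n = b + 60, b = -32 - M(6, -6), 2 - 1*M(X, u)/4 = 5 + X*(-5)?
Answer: 5231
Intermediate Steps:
M(X, u) = -12 + 20*X (M(X, u) = 8 - 4*(5 + X*(-5)) = 8 - 4*(5 - 5*X) = 8 + (-20 + 20*X) = -12 + 20*X)
b = -140 (b = -32 - (-12 + 20*6) = -32 - (-12 + 120) = -32 - 1*108 = -32 - 108 = -140)
n = -80 (n = -140 + 60 = -80)
n*(-66) - 49 = -80*(-66) - 49 = 5280 - 49 = 5231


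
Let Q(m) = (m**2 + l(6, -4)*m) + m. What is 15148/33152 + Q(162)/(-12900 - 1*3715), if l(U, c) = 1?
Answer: -22467797/19672160 ≈ -1.1421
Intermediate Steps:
Q(m) = m**2 + 2*m (Q(m) = (m**2 + 1*m) + m = (m**2 + m) + m = (m + m**2) + m = m**2 + 2*m)
15148/33152 + Q(162)/(-12900 - 1*3715) = 15148/33152 + (162*(2 + 162))/(-12900 - 1*3715) = 15148*(1/33152) + (162*164)/(-12900 - 3715) = 541/1184 + 26568/(-16615) = 541/1184 + 26568*(-1/16615) = 541/1184 - 26568/16615 = -22467797/19672160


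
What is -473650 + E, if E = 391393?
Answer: -82257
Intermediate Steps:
-473650 + E = -473650 + 391393 = -82257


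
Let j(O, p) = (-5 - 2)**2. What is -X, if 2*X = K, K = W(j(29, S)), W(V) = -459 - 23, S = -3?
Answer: 241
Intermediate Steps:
j(O, p) = 49 (j(O, p) = (-7)**2 = 49)
W(V) = -482
K = -482
X = -241 (X = (1/2)*(-482) = -241)
-X = -1*(-241) = 241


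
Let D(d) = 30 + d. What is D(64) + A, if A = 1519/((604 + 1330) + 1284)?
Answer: 304011/3218 ≈ 94.472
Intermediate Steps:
A = 1519/3218 (A = 1519/(1934 + 1284) = 1519/3218 ≈ 0.47203)
D(64) + A = (30 + 64) + 1519/3218 = 94 + 1519/3218 = 304011/3218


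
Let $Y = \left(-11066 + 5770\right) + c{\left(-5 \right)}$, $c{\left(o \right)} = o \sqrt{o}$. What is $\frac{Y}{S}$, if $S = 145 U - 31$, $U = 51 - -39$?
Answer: $- \frac{5296}{13019} - \frac{5 i \sqrt{5}}{13019} \approx -0.40679 - 0.00085877 i$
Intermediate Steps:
$c{\left(o \right)} = o^{\frac{3}{2}}$
$U = 90$ ($U = 51 + 39 = 90$)
$S = 13019$ ($S = 145 \cdot 90 - 31 = 13050 - 31 = 13019$)
$Y = -5296 - 5 i \sqrt{5}$ ($Y = \left(-11066 + 5770\right) + \left(-5\right)^{\frac{3}{2}} = -5296 - 5 i \sqrt{5} \approx -5296.0 - 11.18 i$)
$\frac{Y}{S} = \frac{-5296 - 5 i \sqrt{5}}{13019} = \left(-5296 - 5 i \sqrt{5}\right) \frac{1}{13019} = - \frac{5296}{13019} - \frac{5 i \sqrt{5}}{13019}$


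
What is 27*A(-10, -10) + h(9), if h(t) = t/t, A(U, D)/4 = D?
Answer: -1079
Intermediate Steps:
A(U, D) = 4*D
h(t) = 1
27*A(-10, -10) + h(9) = 27*(4*(-10)) + 1 = 27*(-40) + 1 = -1080 + 1 = -1079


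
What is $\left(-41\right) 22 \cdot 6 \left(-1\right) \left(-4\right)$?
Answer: $-21648$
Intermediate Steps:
$\left(-41\right) 22 \cdot 6 \left(-1\right) \left(-4\right) = - 902 \left(\left(-6\right) \left(-4\right)\right) = \left(-902\right) 24 = -21648$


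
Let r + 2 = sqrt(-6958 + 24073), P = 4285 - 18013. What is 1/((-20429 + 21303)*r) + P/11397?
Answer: -34217068233/28407049093 + sqrt(17115)/14955014 ≈ -1.2045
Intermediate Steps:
P = -13728
r = -2 + sqrt(17115) (r = -2 + sqrt(-6958 + 24073) = -2 + sqrt(17115) ≈ 128.82)
1/((-20429 + 21303)*r) + P/11397 = 1/((-20429 + 21303)*(-2 + sqrt(17115))) - 13728/11397 = 1/(874*(-2 + sqrt(17115))) - 13728*1/11397 = 1/(874*(-2 + sqrt(17115))) - 4576/3799 = -4576/3799 + 1/(874*(-2 + sqrt(17115)))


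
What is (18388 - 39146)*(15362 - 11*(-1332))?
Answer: -623030612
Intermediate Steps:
(18388 - 39146)*(15362 - 11*(-1332)) = -20758*(15362 + 14652) = -20758*30014 = -623030612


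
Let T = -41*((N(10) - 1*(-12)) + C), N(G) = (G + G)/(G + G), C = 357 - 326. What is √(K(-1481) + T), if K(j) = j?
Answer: 3*I*√365 ≈ 57.315*I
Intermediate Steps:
C = 31
N(G) = 1 (N(G) = (2*G)/((2*G)) = (2*G)*(1/(2*G)) = 1)
T = -1804 (T = -41*((1 - 1*(-12)) + 31) = -41*((1 + 12) + 31) = -41*(13 + 31) = -41*44 = -1804)
√(K(-1481) + T) = √(-1481 - 1804) = √(-3285) = 3*I*√365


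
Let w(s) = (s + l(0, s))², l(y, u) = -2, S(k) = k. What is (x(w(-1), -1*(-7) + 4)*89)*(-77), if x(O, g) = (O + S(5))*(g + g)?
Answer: -2110724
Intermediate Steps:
w(s) = (-2 + s)² (w(s) = (s - 2)² = (-2 + s)²)
x(O, g) = 2*g*(5 + O) (x(O, g) = (O + 5)*(g + g) = (5 + O)*(2*g) = 2*g*(5 + O))
(x(w(-1), -1*(-7) + 4)*89)*(-77) = ((2*(-1*(-7) + 4)*(5 + (-2 - 1)²))*89)*(-77) = ((2*(7 + 4)*(5 + (-3)²))*89)*(-77) = ((2*11*(5 + 9))*89)*(-77) = ((2*11*14)*89)*(-77) = (308*89)*(-77) = 27412*(-77) = -2110724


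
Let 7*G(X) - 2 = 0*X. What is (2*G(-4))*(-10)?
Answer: -40/7 ≈ -5.7143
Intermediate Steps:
G(X) = 2/7 (G(X) = 2/7 + (0*X)/7 = 2/7 + (⅐)*0 = 2/7 + 0 = 2/7)
(2*G(-4))*(-10) = (2*(2/7))*(-10) = (4/7)*(-10) = -40/7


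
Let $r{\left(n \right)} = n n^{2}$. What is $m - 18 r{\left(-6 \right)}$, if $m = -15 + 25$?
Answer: $3898$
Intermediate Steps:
$r{\left(n \right)} = n^{3}$
$m = 10$
$m - 18 r{\left(-6 \right)} = 10 - 18 \left(-6\right)^{3} = 10 - -3888 = 10 + 3888 = 3898$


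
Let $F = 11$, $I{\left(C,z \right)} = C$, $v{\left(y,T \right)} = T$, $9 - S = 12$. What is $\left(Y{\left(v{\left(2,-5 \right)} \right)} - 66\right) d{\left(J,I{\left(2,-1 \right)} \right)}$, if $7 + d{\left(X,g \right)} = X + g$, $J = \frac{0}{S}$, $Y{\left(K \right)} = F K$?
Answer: $605$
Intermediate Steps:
$S = -3$ ($S = 9 - 12 = -3$)
$Y{\left(K \right)} = 11 K$
$J = 0$ ($J = \frac{0}{-3} = 0 \left(- \frac{1}{3}\right) = 0$)
$d{\left(X,g \right)} = -7 + X + g$ ($d{\left(X,g \right)} = -7 + \left(X + g\right) = -7 + X + g$)
$\left(Y{\left(v{\left(2,-5 \right)} \right)} - 66\right) d{\left(J,I{\left(2,-1 \right)} \right)} = \left(11 \left(-5\right) - 66\right) \left(-7 + 0 + 2\right) = \left(-55 - 66\right) \left(-5\right) = \left(-121\right) \left(-5\right) = 605$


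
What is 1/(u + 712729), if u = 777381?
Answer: 1/1490110 ≈ 6.7109e-7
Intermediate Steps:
1/(u + 712729) = 1/(777381 + 712729) = 1/1490110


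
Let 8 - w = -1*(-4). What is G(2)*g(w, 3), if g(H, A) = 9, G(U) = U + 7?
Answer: 81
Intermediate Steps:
w = 4 (w = 8 - (-1)*(-4) = 8 - 1*4 = 8 - 4 = 4)
G(U) = 7 + U
G(2)*g(w, 3) = (7 + 2)*9 = 9*9 = 81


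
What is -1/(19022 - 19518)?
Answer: 1/496 ≈ 0.0020161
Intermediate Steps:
-1/(19022 - 19518) = -1/(-496) = -1*(-1/496) = 1/496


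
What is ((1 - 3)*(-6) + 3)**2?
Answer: 225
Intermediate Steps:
((1 - 3)*(-6) + 3)**2 = (-2*(-6) + 3)**2 = (12 + 3)**2 = 15**2 = 225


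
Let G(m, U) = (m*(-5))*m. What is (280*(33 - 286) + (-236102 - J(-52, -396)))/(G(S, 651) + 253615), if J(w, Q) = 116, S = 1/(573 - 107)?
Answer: -66679487048/55074018935 ≈ -1.2107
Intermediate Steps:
S = 1/466 ≈ 0.0021459
G(m, U) = -5*m² (G(m, U) = (-5*m)*m = -5*m²)
(280*(33 - 286) + (-236102 - J(-52, -396)))/(G(S, 651) + 253615) = (280*(33 - 286) + (-236102 - 1*116))/(-5*(1/466)² + 253615) = (280*(-253) + (-236102 - 116))/(-5*1/217156 + 253615) = (-70840 - 236218)/(-5/217156 + 253615) = -307058/55074018935/217156 = -307058*217156/55074018935 = -66679487048/55074018935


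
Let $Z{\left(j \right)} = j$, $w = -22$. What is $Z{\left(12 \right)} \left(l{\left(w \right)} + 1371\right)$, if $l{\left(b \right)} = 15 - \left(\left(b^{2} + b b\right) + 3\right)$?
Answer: $4980$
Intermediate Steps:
$l{\left(b \right)} = 12 - 2 b^{2}$ ($l{\left(b \right)} = 15 - \left(\left(b^{2} + b^{2}\right) + 3\right) = 15 - \left(2 b^{2} + 3\right) = 15 - \left(3 + 2 b^{2}\right) = 12 - 2 b^{2}$)
$Z{\left(12 \right)} \left(l{\left(w \right)} + 1371\right) = 12 \left(\left(12 - 2 \left(-22\right)^{2}\right) + 1371\right) = 12 \left(\left(12 - 968\right) + 1371\right) = 12 \left(-956 + 1371\right) = 12 \cdot 415 = 4980$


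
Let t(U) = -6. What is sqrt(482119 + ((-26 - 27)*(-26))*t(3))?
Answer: sqrt(473851) ≈ 688.37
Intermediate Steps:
sqrt(482119 + ((-26 - 27)*(-26))*t(3)) = sqrt(482119 + ((-26 - 27)*(-26))*(-6)) = sqrt(482119 - 53*(-26)*(-6)) = sqrt(482119 + 1378*(-6)) = sqrt(482119 - 8268) = sqrt(473851)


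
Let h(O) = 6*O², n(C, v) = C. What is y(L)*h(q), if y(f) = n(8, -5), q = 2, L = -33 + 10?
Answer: 192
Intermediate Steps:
L = -23
y(f) = 8
y(L)*h(q) = 8*(6*2²) = 8*(6*4) = 8*24 = 192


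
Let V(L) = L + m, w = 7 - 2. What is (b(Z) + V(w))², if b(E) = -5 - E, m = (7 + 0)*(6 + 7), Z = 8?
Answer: 6889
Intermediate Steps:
w = 5
m = 91 (m = 7*13 = 91)
V(L) = 91 + L (V(L) = L + 91 = 91 + L)
(b(Z) + V(w))² = ((-5 - 1*8) + (91 + 5))² = ((-5 - 8) + 96)² = (-13 + 96)² = 83² = 6889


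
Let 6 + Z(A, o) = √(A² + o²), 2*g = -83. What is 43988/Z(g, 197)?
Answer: 1055712/161981 + 439880*√6485/161981 ≈ 225.21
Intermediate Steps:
g = -83/2 (g = (½)*(-83) = -83/2 ≈ -41.500)
Z(A, o) = -6 + √(A² + o²)
43988/Z(g, 197) = 43988/(-6 + √((-83/2)² + 197²)) = 43988/(-6 + √(6889/4 + 38809)) = 43988/(-6 + √(162125/4)) = 43988/(-6 + 5*√6485/2)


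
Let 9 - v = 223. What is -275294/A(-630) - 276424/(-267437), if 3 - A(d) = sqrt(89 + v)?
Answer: 2*(-36811486103*I + 691060*sqrt(5))/(267437*(3*I + 5*sqrt(5))) ≈ -6162.3 - 22969.0*I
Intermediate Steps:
v = -214 (v = 9 - 1*223 = 9 - 223 = -214)
A(d) = 3 - 5*I*sqrt(5) (A(d) = 3 - sqrt(89 - 214) = 3 - sqrt(-125) = 3 - 5*I*sqrt(5))
-275294/A(-630) - 276424/(-267437) = -275294/(3 - 5*I*sqrt(5)) - 276424/(-267437) = -275294/(3 - 5*I*sqrt(5)) - 276424*(-1/267437) = -275294/(3 - 5*I*sqrt(5)) + 276424/267437 = 276424/267437 - 275294/(3 - 5*I*sqrt(5))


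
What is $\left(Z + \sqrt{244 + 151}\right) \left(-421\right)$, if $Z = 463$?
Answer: $-194923 - 421 \sqrt{395} \approx -2.0329 \cdot 10^{5}$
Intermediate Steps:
$\left(Z + \sqrt{244 + 151}\right) \left(-421\right) = \left(463 + \sqrt{244 + 151}\right) \left(-421\right) = \left(463 + \sqrt{395}\right) \left(-421\right) = -194923 - 421 \sqrt{395}$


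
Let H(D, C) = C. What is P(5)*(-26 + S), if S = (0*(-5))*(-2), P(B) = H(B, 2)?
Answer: -52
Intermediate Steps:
P(B) = 2
S = 0 (S = 0*(-2) = 0)
P(5)*(-26 + S) = 2*(-26 + 0) = 2*(-26) = -52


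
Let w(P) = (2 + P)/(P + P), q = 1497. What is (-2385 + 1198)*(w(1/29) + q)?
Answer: -3623911/2 ≈ -1.8120e+6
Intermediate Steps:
w(P) = (2 + P)/(2*P) (w(P) = (2 + P)/((2*P)) = (2 + P)*(1/(2*P)) = (2 + P)/(2*P))
(-2385 + 1198)*(w(1/29) + q) = (-2385 + 1198)*((2 + 1/29)/(2*(1/29)) + 1497) = -1187*((2 + 1/29)/(2*(1/29)) + 1497) = -1187*((½)*29*(59/29) + 1497) = -1187*(59/2 + 1497) = -1187*3053/2 = -3623911/2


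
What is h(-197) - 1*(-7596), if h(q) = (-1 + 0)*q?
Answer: 7793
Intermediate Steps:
h(q) = -q
h(-197) - 1*(-7596) = -1*(-197) - 1*(-7596) = 197 + 7596 = 7793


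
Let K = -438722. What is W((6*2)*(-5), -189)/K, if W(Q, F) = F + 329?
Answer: -70/219361 ≈ -0.00031911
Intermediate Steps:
W(Q, F) = 329 + F
W((6*2)*(-5), -189)/K = (329 - 189)/(-438722) = 140*(-1/438722) = -70/219361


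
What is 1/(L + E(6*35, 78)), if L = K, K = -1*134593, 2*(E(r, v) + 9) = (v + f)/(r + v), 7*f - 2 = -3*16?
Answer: -1008/135678691 ≈ -7.4293e-6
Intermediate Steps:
f = -46/7 (f = 2/7 + (-3*16)/7 = 2/7 + (⅐)*(-48) = 2/7 - 48/7 = -46/7 ≈ -6.5714)
E(r, v) = -9 + (-46/7 + v)/(2*(r + v)) (E(r, v) = -9 + ((v - 46/7)/(r + v))/2 = -9 + ((-46/7 + v)/(r + v))/2 = -9 + (-46/7 + v)/(2*(r + v)))
K = -134593
L = -134593
1/(L + E(6*35, 78)) = 1/(-134593 + (-46 - 756*35 - 119*78)/(14*(6*35 + 78))) = 1/(-134593 + (-46 - 126*210 - 9282)/(14*(210 + 78))) = 1/(-134593 + (1/14)*(-46 - 26460 - 9282)/288) = 1/(-134593 + (1/14)*(1/288)*(-35788)) = 1/(-134593 - 8947/1008) = 1/(-135678691/1008) = -1008/135678691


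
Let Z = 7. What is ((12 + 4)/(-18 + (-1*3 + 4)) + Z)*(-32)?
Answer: -3296/17 ≈ -193.88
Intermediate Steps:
((12 + 4)/(-18 + (-1*3 + 4)) + Z)*(-32) = ((12 + 4)/(-18 + (-1*3 + 4)) + 7)*(-32) = (16/(-18 + (-3 + 4)) + 7)*(-32) = (16/(-18 + 1) + 7)*(-32) = (16/(-17) + 7)*(-32) = (16*(-1/17) + 7)*(-32) = (-16/17 + 7)*(-32) = (103/17)*(-32) = -3296/17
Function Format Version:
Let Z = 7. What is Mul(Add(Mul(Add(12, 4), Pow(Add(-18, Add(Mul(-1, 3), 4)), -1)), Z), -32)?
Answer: Rational(-3296, 17) ≈ -193.88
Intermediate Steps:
Mul(Add(Mul(Add(12, 4), Pow(Add(-18, Add(Mul(-1, 3), 4)), -1)), Z), -32) = Mul(Add(Mul(Add(12, 4), Pow(Add(-18, Add(Mul(-1, 3), 4)), -1)), 7), -32) = Mul(Add(Mul(16, Pow(Add(-18, Add(-3, 4)), -1)), 7), -32) = Mul(Add(Mul(16, Pow(Add(-18, 1), -1)), 7), -32) = Mul(Add(Mul(16, Pow(-17, -1)), 7), -32) = Mul(Add(Mul(16, Rational(-1, 17)), 7), -32) = Mul(Add(Rational(-16, 17), 7), -32) = Mul(Rational(103, 17), -32) = Rational(-3296, 17)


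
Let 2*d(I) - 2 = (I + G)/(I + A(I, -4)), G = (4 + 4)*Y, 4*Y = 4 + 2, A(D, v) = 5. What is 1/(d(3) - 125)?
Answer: -16/1969 ≈ -0.0081259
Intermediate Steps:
Y = 3/2 (Y = (4 + 2)/4 = (¼)*6 = 3/2 ≈ 1.5000)
G = 12 (G = (4 + 4)*(3/2) = 8*(3/2) = 12)
d(I) = 1 + (12 + I)/(2*(5 + I)) (d(I) = 1 + ((I + 12)/(I + 5))/2 = 1 + ((12 + I)/(5 + I))/2 = 1 + (12 + I)/(2*(5 + I)))
1/(d(3) - 125) = 1/((22 + 3*3)/(2*(5 + 3)) - 125) = 1/((½)*(22 + 9)/8 - 125) = 1/((½)*(⅛)*31 - 125) = 1/(31/16 - 125) = 1/(-1969/16) = -16/1969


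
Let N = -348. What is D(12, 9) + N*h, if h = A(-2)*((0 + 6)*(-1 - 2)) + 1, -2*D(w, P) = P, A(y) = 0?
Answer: -705/2 ≈ -352.50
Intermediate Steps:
D(w, P) = -P/2
h = 1 (h = 0*((0 + 6)*(-1 - 2)) + 1 = 0*(6*(-3)) + 1 = 0*(-18) + 1 = 0 + 1 = 1)
D(12, 9) + N*h = -½*9 - 348*1 = -9/2 - 348 = -705/2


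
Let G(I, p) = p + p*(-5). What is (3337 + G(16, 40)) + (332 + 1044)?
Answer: 4553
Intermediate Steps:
G(I, p) = -4*p (G(I, p) = p - 5*p = -4*p)
(3337 + G(16, 40)) + (332 + 1044) = (3337 - 4*40) + (332 + 1044) = (3337 - 160) + 1376 = 3177 + 1376 = 4553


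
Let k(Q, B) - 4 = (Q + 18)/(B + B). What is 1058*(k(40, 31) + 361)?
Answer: 12001952/31 ≈ 3.8716e+5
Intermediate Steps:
k(Q, B) = 4 + (18 + Q)/(2*B) (k(Q, B) = 4 + (Q + 18)/(B + B) = 4 + (18 + Q)/((2*B)) = 4 + (18 + Q)*(1/(2*B)) = 4 + (18 + Q)/(2*B))
1058*(k(40, 31) + 361) = 1058*((½)*(18 + 40 + 8*31)/31 + 361) = 1058*((½)*(1/31)*(18 + 40 + 248) + 361) = 1058*((½)*(1/31)*306 + 361) = 1058*(153/31 + 361) = 1058*(11344/31) = 12001952/31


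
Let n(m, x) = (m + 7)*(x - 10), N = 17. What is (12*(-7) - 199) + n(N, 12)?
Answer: -235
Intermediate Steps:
n(m, x) = (-10 + x)*(7 + m) (n(m, x) = (7 + m)*(-10 + x) = (-10 + x)*(7 + m))
(12*(-7) - 199) + n(N, 12) = (12*(-7) - 199) + (-70 - 10*17 + 7*12 + 17*12) = (-84 - 199) + (-70 - 170 + 84 + 204) = -283 + 48 = -235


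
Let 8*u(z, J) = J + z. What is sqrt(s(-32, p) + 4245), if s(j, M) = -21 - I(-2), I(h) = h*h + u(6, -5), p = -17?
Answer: 33*sqrt(62)/4 ≈ 64.961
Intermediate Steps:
u(z, J) = J/8 + z/8 (u(z, J) = (J + z)/8 = J/8 + z/8)
I(h) = 1/8 + h**2 (I(h) = h*h + ((1/8)*(-5) + (1/8)*6) = h**2 + (-5/8 + 3/4) = h**2 + 1/8 = 1/8 + h**2)
s(j, M) = -201/8 (s(j, M) = -21 - (1/8 + (-2)**2) = -21 - (1/8 + 4) = -21 - 1*33/8 = -21 - 33/8 = -201/8)
sqrt(s(-32, p) + 4245) = sqrt(-201/8 + 4245) = sqrt(33759/8) = 33*sqrt(62)/4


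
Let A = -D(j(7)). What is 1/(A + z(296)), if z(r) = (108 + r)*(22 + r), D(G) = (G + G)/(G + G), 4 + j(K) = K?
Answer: 1/128471 ≈ 7.7839e-6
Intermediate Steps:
j(K) = -4 + K
D(G) = 1 (D(G) = (2*G)/((2*G)) = (2*G)*(1/(2*G)) = 1)
z(r) = (22 + r)*(108 + r)
A = -1 (A = -1*1 = -1)
1/(A + z(296)) = 1/(-1 + (2376 + 296**2 + 130*296)) = 1/(-1 + (2376 + 87616 + 38480)) = 1/(-1 + 128472) = 1/128471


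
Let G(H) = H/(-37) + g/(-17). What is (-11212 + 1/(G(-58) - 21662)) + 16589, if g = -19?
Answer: 73254682664/13623709 ≈ 5377.0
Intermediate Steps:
G(H) = 19/17 - H/37 (G(H) = H/(-37) - 19/(-17) = H*(-1/37) - 19*(-1/17) = -H/37 + 19/17 = 19/17 - H/37)
(-11212 + 1/(G(-58) - 21662)) + 16589 = (-11212 + 1/((19/17 - 1/37*(-58)) - 21662)) + 16589 = (-11212 + 1/((19/17 + 58/37) - 21662)) + 16589 = (-11212 + 1/(1689/629 - 21662)) + 16589 = (-11212 + 1/(-13623709/629)) + 16589 = (-11212 - 629/13623709) + 16589 = -152749025937/13623709 + 16589 = 73254682664/13623709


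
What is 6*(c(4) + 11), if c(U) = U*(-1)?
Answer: 42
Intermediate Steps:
c(U) = -U
6*(c(4) + 11) = 6*(-1*4 + 11) = 6*(-4 + 11) = 6*7 = 42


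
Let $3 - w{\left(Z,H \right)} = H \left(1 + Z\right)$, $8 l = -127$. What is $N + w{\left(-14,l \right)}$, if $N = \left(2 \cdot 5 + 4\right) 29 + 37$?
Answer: $\frac{1917}{8} \approx 239.63$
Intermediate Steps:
$l = - \frac{127}{8}$ ($l = \frac{1}{8} \left(-127\right) = - \frac{127}{8} \approx -15.875$)
$w{\left(Z,H \right)} = 3 - H \left(1 + Z\right)$
$N = 443$ ($N = \left(10 + 4\right) 29 + 37 = 14 \cdot 29 + 37 = 406 + 37 = 443$)
$N + w{\left(-14,l \right)} = 443 - \left(- \frac{151}{8} + \frac{889}{4}\right) = 443 + \left(3 + \frac{127}{8} - \frac{889}{4}\right) = 443 - \frac{1627}{8} = \frac{1917}{8}$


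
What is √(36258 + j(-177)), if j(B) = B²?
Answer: √67587 ≈ 259.98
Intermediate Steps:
√(36258 + j(-177)) = √(36258 + (-177)²) = √(36258 + 31329) = √67587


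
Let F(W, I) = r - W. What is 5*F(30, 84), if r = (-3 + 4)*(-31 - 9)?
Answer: -350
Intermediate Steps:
r = -40 (r = 1*(-40) = -40)
F(W, I) = -40 - W
5*F(30, 84) = 5*(-40 - 1*30) = 5*(-40 - 30) = 5*(-70) = -350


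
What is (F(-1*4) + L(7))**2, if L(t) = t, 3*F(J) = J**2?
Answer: 1369/9 ≈ 152.11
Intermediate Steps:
F(J) = J**2/3
(F(-1*4) + L(7))**2 = ((-1*4)**2/3 + 7)**2 = ((1/3)*(-4)**2 + 7)**2 = ((1/3)*16 + 7)**2 = (16/3 + 7)**2 = (37/3)**2 = 1369/9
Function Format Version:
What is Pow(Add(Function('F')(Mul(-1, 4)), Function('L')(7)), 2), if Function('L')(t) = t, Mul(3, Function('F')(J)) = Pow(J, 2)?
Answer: Rational(1369, 9) ≈ 152.11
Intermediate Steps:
Function('F')(J) = Mul(Rational(1, 3), Pow(J, 2))
Pow(Add(Function('F')(Mul(-1, 4)), Function('L')(7)), 2) = Pow(Add(Mul(Rational(1, 3), Pow(Mul(-1, 4), 2)), 7), 2) = Pow(Add(Mul(Rational(1, 3), Pow(-4, 2)), 7), 2) = Pow(Add(Mul(Rational(1, 3), 16), 7), 2) = Pow(Add(Rational(16, 3), 7), 2) = Pow(Rational(37, 3), 2) = Rational(1369, 9)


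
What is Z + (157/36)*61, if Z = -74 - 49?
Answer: 5149/36 ≈ 143.03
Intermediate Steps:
Z = -123
Z + (157/36)*61 = -123 + (157/36)*61 = -123 + 9577/36 = 5149/36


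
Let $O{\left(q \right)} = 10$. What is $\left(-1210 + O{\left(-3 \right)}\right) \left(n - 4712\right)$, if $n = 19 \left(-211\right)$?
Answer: $10465200$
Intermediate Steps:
$n = -4009$
$\left(-1210 + O{\left(-3 \right)}\right) \left(n - 4712\right) = \left(-1210 + 10\right) \left(-4009 - 4712\right) = \left(-1200\right) \left(-8721\right) = 10465200$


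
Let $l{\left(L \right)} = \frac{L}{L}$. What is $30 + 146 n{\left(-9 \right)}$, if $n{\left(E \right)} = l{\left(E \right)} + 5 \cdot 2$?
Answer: $1636$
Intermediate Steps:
$l{\left(L \right)} = 1$
$n{\left(E \right)} = 11$ ($n{\left(E \right)} = 1 + 5 \cdot 2 = 1 + 10 = 11$)
$30 + 146 n{\left(-9 \right)} = 30 + 146 \cdot 11 = 30 + 1606 = 1636$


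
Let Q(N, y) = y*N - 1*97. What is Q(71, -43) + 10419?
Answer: 7269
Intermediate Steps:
Q(N, y) = -97 + N*y (Q(N, y) = N*y - 97 = -97 + N*y)
Q(71, -43) + 10419 = (-97 + 71*(-43)) + 10419 = (-97 - 3053) + 10419 = -3150 + 10419 = 7269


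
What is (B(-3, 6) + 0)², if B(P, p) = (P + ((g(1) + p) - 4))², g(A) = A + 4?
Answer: 256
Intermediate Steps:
g(A) = 4 + A
B(P, p) = (1 + P + p)² (B(P, p) = (P + (((4 + 1) + p) - 4))² = (P + ((5 + p) - 4))² = (P + (1 + p))² = (1 + P + p)²)
(B(-3, 6) + 0)² = ((1 - 3 + 6)² + 0)² = (4² + 0)² = (16 + 0)² = 16² = 256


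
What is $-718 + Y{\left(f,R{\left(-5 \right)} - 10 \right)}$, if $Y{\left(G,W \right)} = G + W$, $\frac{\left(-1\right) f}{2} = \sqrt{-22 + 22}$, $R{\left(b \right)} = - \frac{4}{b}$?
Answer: $- \frac{3636}{5} \approx -727.2$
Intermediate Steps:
$f = 0$ ($f = - 2 \sqrt{-22 + 22} = - 2 \sqrt{0} = \left(-2\right) 0 = 0$)
$-718 + Y{\left(f,R{\left(-5 \right)} - 10 \right)} = -718 + \left(0 - \left(10 + \frac{4}{-5}\right)\right) = -718 + \left(0 - \frac{46}{5}\right) = -718 - \frac{46}{5} = - \frac{3636}{5}$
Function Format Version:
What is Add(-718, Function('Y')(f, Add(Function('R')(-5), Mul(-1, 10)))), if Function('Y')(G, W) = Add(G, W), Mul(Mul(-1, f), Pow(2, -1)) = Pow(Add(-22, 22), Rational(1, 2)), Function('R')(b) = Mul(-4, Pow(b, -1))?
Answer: Rational(-3636, 5) ≈ -727.20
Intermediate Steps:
f = 0 (f = Mul(-2, Pow(Add(-22, 22), Rational(1, 2))) = Mul(-2, Pow(0, Rational(1, 2))) = Mul(-2, 0) = 0)
Add(-718, Function('Y')(f, Add(Function('R')(-5), Mul(-1, 10)))) = Add(-718, Add(0, Add(Mul(-4, Pow(-5, -1)), Mul(-1, 10)))) = Add(-718, Add(0, Add(Mul(-4, Rational(-1, 5)), -10))) = Add(-718, Add(0, Add(Rational(4, 5), -10))) = Add(-718, Add(0, Rational(-46, 5))) = Add(-718, Rational(-46, 5)) = Rational(-3636, 5)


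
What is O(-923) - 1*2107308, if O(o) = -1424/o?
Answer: -1945043860/923 ≈ -2.1073e+6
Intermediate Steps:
O(-923) - 1*2107308 = -1424/(-923) - 1*2107308 = -1424*(-1/923) - 2107308 = 1424/923 - 2107308 = -1945043860/923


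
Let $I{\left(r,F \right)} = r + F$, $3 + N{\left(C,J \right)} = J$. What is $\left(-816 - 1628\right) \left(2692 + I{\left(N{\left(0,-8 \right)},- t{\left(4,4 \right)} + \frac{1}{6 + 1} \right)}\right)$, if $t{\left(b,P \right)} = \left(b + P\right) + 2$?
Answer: $- \frac{45697912}{7} \approx -6.5283 \cdot 10^{6}$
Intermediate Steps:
$t{\left(b,P \right)} = 2 + P + b$ ($t{\left(b,P \right)} = \left(P + b\right) + 2 = 2 + P + b$)
$N{\left(C,J \right)} = -3 + J$
$I{\left(r,F \right)} = F + r$
$\left(-816 - 1628\right) \left(2692 + I{\left(N{\left(0,-8 \right)},- t{\left(4,4 \right)} + \frac{1}{6 + 1} \right)}\right) = \left(-816 - 1628\right) \left(2692 + \left(\left(- (2 + 4 + 4) + \frac{1}{6 + 1}\right) - 11\right)\right) = - 2444 \left(2692 - \left(21 - \frac{1}{7}\right)\right) = - 2444 \left(2692 + \left(\left(-10 + \frac{1}{7}\right) - 11\right)\right) = - 2444 \left(2692 - \frac{146}{7}\right) = \left(-2444\right) \frac{18698}{7} = - \frac{45697912}{7}$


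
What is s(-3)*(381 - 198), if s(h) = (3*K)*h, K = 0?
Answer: 0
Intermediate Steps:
s(h) = 0 (s(h) = (3*0)*h = 0*h = 0)
s(-3)*(381 - 198) = 0*(381 - 198) = 0*183 = 0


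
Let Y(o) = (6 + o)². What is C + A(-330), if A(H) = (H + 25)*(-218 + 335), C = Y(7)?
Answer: -35516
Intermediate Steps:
C = 169 (C = (6 + 7)² = 13² = 169)
A(H) = 2925 + 117*H (A(H) = (25 + H)*117 = 2925 + 117*H)
C + A(-330) = 169 + (2925 + 117*(-330)) = 169 + (2925 - 38610) = 169 - 35685 = -35516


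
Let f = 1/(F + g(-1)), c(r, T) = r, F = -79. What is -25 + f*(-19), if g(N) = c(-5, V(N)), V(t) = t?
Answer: -2081/84 ≈ -24.774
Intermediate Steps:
g(N) = -5
f = -1/84 (f = 1/(-79 - 5) = 1/(-84) = -1/84 ≈ -0.011905)
-25 + f*(-19) = -25 - 1/84*(-19) = -25 + 19/84 = -2081/84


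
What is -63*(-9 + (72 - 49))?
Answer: -882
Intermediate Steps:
-63*(-9 + (72 - 49)) = -63*(-9 + 23) = -63*14 = -882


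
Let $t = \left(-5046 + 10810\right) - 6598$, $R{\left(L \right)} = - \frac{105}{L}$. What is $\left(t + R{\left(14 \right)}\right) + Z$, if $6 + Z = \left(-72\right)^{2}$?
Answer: $\frac{8673}{2} \approx 4336.5$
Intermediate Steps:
$Z = 5178$ ($Z = -6 + \left(-72\right)^{2} = -6 + 5184 = 5178$)
$t = -834$ ($t = 5764 - 6598 = -834$)
$\left(t + R{\left(14 \right)}\right) + Z = \left(-834 - \frac{105}{14}\right) + 5178 = \left(-834 - \frac{15}{2}\right) + 5178 = - \frac{1683}{2} + 5178 = \frac{8673}{2}$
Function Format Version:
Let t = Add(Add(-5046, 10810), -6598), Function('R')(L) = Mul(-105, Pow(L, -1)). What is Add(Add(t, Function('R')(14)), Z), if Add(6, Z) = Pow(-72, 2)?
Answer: Rational(8673, 2) ≈ 4336.5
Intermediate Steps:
Z = 5178 (Z = Add(-6, Pow(-72, 2)) = Add(-6, 5184) = 5178)
t = -834 (t = Add(5764, -6598) = -834)
Add(Add(t, Function('R')(14)), Z) = Add(Add(-834, Mul(-105, Pow(14, -1))), 5178) = Add(Add(-834, Mul(-105, Rational(1, 14))), 5178) = Add(Add(-834, Rational(-15, 2)), 5178) = Add(Rational(-1683, 2), 5178) = Rational(8673, 2)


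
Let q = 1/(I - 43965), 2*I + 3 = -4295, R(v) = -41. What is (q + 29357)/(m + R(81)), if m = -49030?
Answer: -1353768697/2262860094 ≈ -0.59826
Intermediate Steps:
I = -2149 (I = -3/2 + (½)*(-4295) = -3/2 - 4295/2 = -2149)
q = -1/46114 (q = 1/(-2149 - 43965) = 1/(-46114) = -1/46114 ≈ -2.1685e-5)
(q + 29357)/(m + R(81)) = (-1/46114 + 29357)/(-49030 - 41) = (1353768697/46114)/(-49071) = (1353768697/46114)*(-1/49071) = -1353768697/2262860094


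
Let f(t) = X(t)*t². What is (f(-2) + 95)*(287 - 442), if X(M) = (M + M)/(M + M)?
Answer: -15345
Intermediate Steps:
X(M) = 1 (X(M) = (2*M)/((2*M)) = (2*M)*(1/(2*M)) = 1)
f(t) = t² (f(t) = 1*t² = t²)
(f(-2) + 95)*(287 - 442) = ((-2)² + 95)*(287 - 442) = (4 + 95)*(-155) = 99*(-155) = -15345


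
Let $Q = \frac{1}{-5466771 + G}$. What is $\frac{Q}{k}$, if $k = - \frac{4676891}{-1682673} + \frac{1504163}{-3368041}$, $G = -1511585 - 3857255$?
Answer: $- \frac{5667311653593}{143257029780746320352} \approx -3.956 \cdot 10^{-8}$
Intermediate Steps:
$G = -5368840$ ($G = -1511585 - 3857255 = -5368840$)
$k = \frac{13220946172832}{5667311653593}$ ($k = \left(-4676891\right) \left(- \frac{1}{1682673}\right) + 1504163 \left(- \frac{1}{3368041}\right) = \frac{4676891}{1682673} - \frac{1504163}{3368041} = \frac{13220946172832}{5667311653593} \approx 2.3328$)
$Q = - \frac{1}{10835611}$ ($Q = \frac{1}{-5466771 - 5368840} = \frac{1}{-10835611} = - \frac{1}{10835611} \approx -9.2288 \cdot 10^{-8}$)
$\frac{Q}{k} = - \frac{1}{10835611 \cdot \frac{13220946172832}{5667311653593}} = \left(- \frac{1}{10835611}\right) \frac{5667311653593}{13220946172832} = - \frac{5667311653593}{143257029780746320352}$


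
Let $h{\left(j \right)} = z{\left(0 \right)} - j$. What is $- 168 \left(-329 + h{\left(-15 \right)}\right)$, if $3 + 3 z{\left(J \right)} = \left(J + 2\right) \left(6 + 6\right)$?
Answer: $51576$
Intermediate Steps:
$z{\left(J \right)} = 7 + 4 J$ ($z{\left(J \right)} = -1 + \frac{\left(J + 2\right) \left(6 + 6\right)}{3} = -1 + \frac{\left(2 + J\right) 12}{3} = -1 + \frac{24 + 12 J}{3} = -1 + \left(8 + 4 J\right) = 7 + 4 J$)
$h{\left(j \right)} = 7 - j$ ($h{\left(j \right)} = \left(7 + 4 \cdot 0\right) - j = \left(7 + 0\right) - j = 7 - j$)
$- 168 \left(-329 + h{\left(-15 \right)}\right) = - 168 \left(-329 + \left(7 - -15\right)\right) = - 168 \left(-329 + \left(7 + 15\right)\right) = - 168 \left(-329 + 22\right) = \left(-168\right) \left(-307\right) = 51576$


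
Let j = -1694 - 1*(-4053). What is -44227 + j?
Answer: -41868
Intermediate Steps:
j = 2359 (j = -1694 + 4053 = 2359)
-44227 + j = -44227 + 2359 = -41868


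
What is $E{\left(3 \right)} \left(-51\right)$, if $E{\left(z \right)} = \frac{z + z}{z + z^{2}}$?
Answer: $- \frac{51}{2} \approx -25.5$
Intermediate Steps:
$E{\left(z \right)} = \frac{2 z}{z + z^{2}}$
$E{\left(3 \right)} \left(-51\right) = \frac{2}{1 + 3} \left(-51\right) = \frac{2}{4} \left(-51\right) = 2 \cdot \frac{1}{4} \left(-51\right) = \frac{1}{2} \left(-51\right) = - \frac{51}{2}$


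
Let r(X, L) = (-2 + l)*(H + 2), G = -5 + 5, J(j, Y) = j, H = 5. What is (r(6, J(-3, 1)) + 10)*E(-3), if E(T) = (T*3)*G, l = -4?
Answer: 0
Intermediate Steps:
G = 0
r(X, L) = -42 (r(X, L) = (-2 - 4)*(5 + 2) = -6*7 = -42)
E(T) = 0 (E(T) = (T*3)*0 = (3*T)*0 = 0)
(r(6, J(-3, 1)) + 10)*E(-3) = (-42 + 10)*0 = -32*0 = 0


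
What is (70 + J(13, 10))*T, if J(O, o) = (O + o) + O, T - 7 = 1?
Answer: 848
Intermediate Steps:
T = 8 (T = 7 + 1 = 8)
J(O, o) = o + 2*O
(70 + J(13, 10))*T = (70 + (10 + 2*13))*8 = (70 + (10 + 26))*8 = (70 + 36)*8 = 106*8 = 848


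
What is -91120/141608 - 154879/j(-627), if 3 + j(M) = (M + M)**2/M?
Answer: 87513319/1433781 ≈ 61.037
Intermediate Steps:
j(M) = -3 + 4*M (j(M) = -3 + (M + M)**2/M = -3 + (2*M)**2/M = -3 + (4*M**2)/M = -3 + 4*M)
-91120/141608 - 154879/j(-627) = -91120/141608 - 154879/(-3 + 4*(-627)) = -91120*1/141608 - 154879/(-3 - 2508) = -11390/17701 - 154879/(-2511) = -11390/17701 - 154879*(-1/2511) = -11390/17701 + 154879/2511 = 87513319/1433781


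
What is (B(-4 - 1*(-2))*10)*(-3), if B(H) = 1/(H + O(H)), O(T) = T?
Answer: 15/2 ≈ 7.5000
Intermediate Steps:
B(H) = 1/(2*H) (B(H) = 1/(H + H) = 1/(2*H))
(B(-4 - 1*(-2))*10)*(-3) = ((1/(2*(-4 - 1*(-2))))*10)*(-3) = ((1/(2*(-4 + 2)))*10)*(-3) = (((1/2)/(-2))*10)*(-3) = (((1/2)*(-1/2))*10)*(-3) = -1/4*10*(-3) = -5/2*(-3) = 15/2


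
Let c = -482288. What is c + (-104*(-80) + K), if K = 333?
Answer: -473635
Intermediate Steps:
c + (-104*(-80) + K) = -482288 + (-104*(-80) + 333) = -482288 + (8320 + 333) = -482288 + 8653 = -473635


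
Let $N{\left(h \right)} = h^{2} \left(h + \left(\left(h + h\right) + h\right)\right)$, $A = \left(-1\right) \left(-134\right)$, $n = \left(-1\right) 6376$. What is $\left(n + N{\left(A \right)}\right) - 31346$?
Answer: $9586694$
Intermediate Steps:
$n = -6376$
$A = 134$
$N{\left(h \right)} = 4 h^{3}$ ($N{\left(h \right)} = h^{2} \left(h + \left(2 h + h\right)\right) = h^{2} \left(h + 3 h\right) = h^{2} \cdot 4 h = 4 h^{3}$)
$\left(n + N{\left(A \right)}\right) - 31346 = \left(-6376 + 4 \cdot 134^{3}\right) - 31346 = \left(-6376 + 4 \cdot 2406104\right) - 31346 = \left(-6376 + 9624416\right) - 31346 = 9618040 - 31346 = 9586694$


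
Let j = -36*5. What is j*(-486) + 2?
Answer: 87482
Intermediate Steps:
j = -180
j*(-486) + 2 = -180*(-486) + 2 = 87480 + 2 = 87482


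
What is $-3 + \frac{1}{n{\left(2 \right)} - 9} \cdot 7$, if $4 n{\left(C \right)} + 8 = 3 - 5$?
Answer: $- \frac{83}{23} \approx -3.6087$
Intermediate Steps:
$n{\left(C \right)} = - \frac{5}{2}$ ($n{\left(C \right)} = -2 + \frac{3 - 5}{4} = -2 + \frac{1}{4} \left(-2\right) = -2 - \frac{1}{2} = - \frac{5}{2}$)
$-3 + \frac{1}{n{\left(2 \right)} - 9} \cdot 7 = -3 + \frac{1}{- \frac{5}{2} - 9} \cdot 7 = -3 + \frac{1}{- \frac{23}{2}} \cdot 7 = -3 - \frac{14}{23} = - \frac{83}{23}$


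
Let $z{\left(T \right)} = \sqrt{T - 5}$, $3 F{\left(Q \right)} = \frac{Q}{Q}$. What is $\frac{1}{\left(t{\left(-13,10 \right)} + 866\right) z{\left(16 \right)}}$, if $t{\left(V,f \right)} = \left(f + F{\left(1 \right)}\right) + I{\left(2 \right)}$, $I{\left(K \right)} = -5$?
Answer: $\frac{3 \sqrt{11}}{28754} \approx 0.00034603$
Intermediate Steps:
$F{\left(Q \right)} = \frac{1}{3}$ ($F{\left(Q \right)} = \frac{Q \frac{1}{Q}}{3} = \frac{1}{3} \cdot 1 = \frac{1}{3}$)
$t{\left(V,f \right)} = - \frac{14}{3} + f$ ($t{\left(V,f \right)} = \left(f + \frac{1}{3}\right) - 5 = \left(\frac{1}{3} + f\right) - 5 = - \frac{14}{3} + f$)
$z{\left(T \right)} = \sqrt{-5 + T}$
$\frac{1}{\left(t{\left(-13,10 \right)} + 866\right) z{\left(16 \right)}} = \frac{1}{\left(\left(- \frac{14}{3} + 10\right) + 866\right) \sqrt{-5 + 16}} = \frac{1}{\left(\frac{16}{3} + 866\right) \sqrt{11}} = \frac{\frac{1}{11} \sqrt{11}}{\frac{2614}{3}} = \frac{3 \frac{\sqrt{11}}{11}}{2614} = \frac{3 \sqrt{11}}{28754}$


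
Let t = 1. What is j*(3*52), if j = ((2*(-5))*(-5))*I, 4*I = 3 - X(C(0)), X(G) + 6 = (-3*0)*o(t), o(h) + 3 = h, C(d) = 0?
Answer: 17550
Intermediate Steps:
o(h) = -3 + h
X(G) = -6 (X(G) = -6 + (-3*0)*(-3 + 1) = -6 + 0*(-2) = -6 + 0 = -6)
I = 9/4 (I = (3 - 1*(-6))/4 = (3 + 6)/4 = (¼)*9 = 9/4 ≈ 2.2500)
j = 225/2 (j = ((2*(-5))*(-5))*(9/4) = -10*(-5)*(9/4) = 50*(9/4) = 225/2 ≈ 112.50)
j*(3*52) = 225*(3*52)/2 = (225/2)*156 = 17550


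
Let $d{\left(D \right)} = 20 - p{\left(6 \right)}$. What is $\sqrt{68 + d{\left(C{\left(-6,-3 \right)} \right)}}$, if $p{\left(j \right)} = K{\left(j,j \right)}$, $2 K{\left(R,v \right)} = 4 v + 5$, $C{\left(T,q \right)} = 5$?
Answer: $\frac{7 \sqrt{6}}{2} \approx 8.5732$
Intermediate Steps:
$K{\left(R,v \right)} = \frac{5}{2} + 2 v$ ($K{\left(R,v \right)} = \frac{4 v + 5}{2} = \frac{5 + 4 v}{2} = \frac{5}{2} + 2 v$)
$p{\left(j \right)} = \frac{5}{2} + 2 j$
$d{\left(D \right)} = \frac{11}{2}$ ($d{\left(D \right)} = 20 - \left(\frac{5}{2} + 2 \cdot 6\right) = 20 - \left(\frac{5}{2} + 12\right) = 20 - \frac{29}{2} = \frac{11}{2}$)
$\sqrt{68 + d{\left(C{\left(-6,-3 \right)} \right)}} = \sqrt{68 + \frac{11}{2}} = \sqrt{\frac{147}{2}} = \frac{7 \sqrt{6}}{2}$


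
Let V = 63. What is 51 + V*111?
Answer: 7044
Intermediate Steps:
51 + V*111 = 51 + 63*111 = 51 + 6993 = 7044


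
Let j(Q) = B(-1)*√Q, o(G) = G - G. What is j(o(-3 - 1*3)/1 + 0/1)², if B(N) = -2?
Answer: 0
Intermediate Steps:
o(G) = 0
j(Q) = -2*√Q
j(o(-3 - 1*3)/1 + 0/1)² = (-2*√(0/1 + 0/1))² = (-2*√(0*1 + 0*1))² = (-2*√(0 + 0))² = (-2*√0)² = (-2*0)² = 0² = 0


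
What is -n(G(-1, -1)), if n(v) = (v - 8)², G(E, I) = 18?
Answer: -100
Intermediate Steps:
n(v) = (-8 + v)²
-n(G(-1, -1)) = -(-8 + 18)² = -1*10² = -1*100 = -100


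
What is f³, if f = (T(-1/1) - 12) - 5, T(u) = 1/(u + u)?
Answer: -42875/8 ≈ -5359.4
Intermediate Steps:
T(u) = 1/(2*u)
f = -35/2 (f = (1/(2*((-1/1))) - 12) - 5 = (1/(2*((-1*1))) - 12) - 5 = ((½)/(-1) - 12) - 5 = ((½)*(-1) - 12) - 5 = (-½ - 12) - 5 = -25/2 - 5 = -35/2 ≈ -17.500)
f³ = (-35/2)³ = -42875/8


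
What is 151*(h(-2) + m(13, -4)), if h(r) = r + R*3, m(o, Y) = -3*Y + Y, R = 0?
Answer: 906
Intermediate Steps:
m(o, Y) = -2*Y
h(r) = r (h(r) = r + 0*3 = r + 0 = r)
151*(h(-2) + m(13, -4)) = 151*(-2 - 2*(-4)) = 151*(-2 + 8) = 151*6 = 906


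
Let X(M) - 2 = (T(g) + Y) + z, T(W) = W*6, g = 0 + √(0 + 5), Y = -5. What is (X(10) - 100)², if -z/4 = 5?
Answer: 15309 - 1476*√5 ≈ 12009.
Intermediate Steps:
z = -20 (z = -4*5 = -20)
g = √5 (g = 0 + √5 = √5 ≈ 2.2361)
T(W) = 6*W
X(M) = -23 + 6*√5 (X(M) = 2 + ((6*√5 - 5) - 20) = 2 + ((-5 + 6*√5) - 20) = 2 + (-25 + 6*√5) = -23 + 6*√5)
(X(10) - 100)² = ((-23 + 6*√5) - 100)² = (-123 + 6*√5)²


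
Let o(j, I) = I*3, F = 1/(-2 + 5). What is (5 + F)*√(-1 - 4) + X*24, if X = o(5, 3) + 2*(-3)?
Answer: 72 + 16*I*√5/3 ≈ 72.0 + 11.926*I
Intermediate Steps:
F = ⅓ (F = 1/3 = ⅓ ≈ 0.33333)
o(j, I) = 3*I
X = 3 (X = 3*3 + 2*(-3) = 9 - 6 = 3)
(5 + F)*√(-1 - 4) + X*24 = (5 + ⅓)*√(-1 - 4) + 3*24 = 16*√(-5)/3 + 72 = 16*(I*√5)/3 + 72 = 16*I*√5/3 + 72 = 72 + 16*I*√5/3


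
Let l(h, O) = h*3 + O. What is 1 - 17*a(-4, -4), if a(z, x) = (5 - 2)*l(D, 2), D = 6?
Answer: -1019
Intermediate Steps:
l(h, O) = O + 3*h (l(h, O) = 3*h + O = O + 3*h)
a(z, x) = 60 (a(z, x) = (5 - 2)*(2 + 3*6) = 3*(2 + 18) = 3*20 = 60)
1 - 17*a(-4, -4) = 1 - 17*60 = 1 - 1020 = -1019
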